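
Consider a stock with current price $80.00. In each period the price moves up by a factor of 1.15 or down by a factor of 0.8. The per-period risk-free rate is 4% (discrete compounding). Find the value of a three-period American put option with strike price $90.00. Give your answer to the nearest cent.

$11.83

Risk-neutral probability p = (1 + 0.04 − 0.8)/(1.15 − 0.8) = 0.2400/0.3500 = 0.6857
Terminal stock prices: S_uuu = 121.7, S_uud = 84.64, S_udd = 58.88, S_ddd = 40.96
Terminal payoffs (K − S): max(-31.67, 0) = 0, max(5.36, 0) = 5.36, max(31.12, 0) = 31.12, max(49.04, 0) = 49.04
Node uu (S = 105.8): continuation = 1/1.04·[0.6857·0.0000 + 0.3143·5.3600] = 1.6198; exercise value = 0.0000 ≤ continuation, so V_uu = 1.6198
Node ud (S = 73.6): continuation = 1/1.04·[0.6857·5.3600 + 0.3143·31.1200] = 12.9385; exercise value = 16.4000 > continuation, so V_ud = 16.4000 (exercise)
Node dd (S = 51.2): continuation = 1/1.04·[0.6857·31.1200 + 0.3143·49.0400] = 35.3385; exercise value = 38.8000 > continuation, so V_dd = 38.8000 (exercise)
Node u (S = 92): continuation = 1/1.04·[0.6857·1.6198 + 0.3143·16.4000] = 6.0240; exercise value = 0.0000 ≤ continuation, so V_u = 6.0240
Node d (S = 64): continuation = 1/1.04·[0.6857·16.4000 + 0.3143·38.8000] = 22.5385; exercise value = 26.0000 > continuation, so V_d = 26.0000 (exercise)
Node 0 (S = 80): continuation = 1/1.04·[0.6857·6.0240 + 0.3143·26.0000] = 11.8290; exercise value = 10.0000 ≤ continuation, so V_0 = 11.8290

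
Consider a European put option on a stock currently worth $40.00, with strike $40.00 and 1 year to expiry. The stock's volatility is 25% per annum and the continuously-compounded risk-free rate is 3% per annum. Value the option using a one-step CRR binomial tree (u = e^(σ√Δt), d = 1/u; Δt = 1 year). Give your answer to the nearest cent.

$4.31

CRR parameters: u = e^(σ√Δt) = e^(0.25·√1) = 1.2840, d = 1/u = 0.7788
Per-period rate: rΔt = 0.03·1 = 0.03, so R = e^0.03 = 1.0305
Risk-neutral probability p = (e^0.03 − 0.7788)/(1.2840 − 0.7788) = 0.2517/0.5052 = 0.4981
Terminal stock prices: S_u = 51.36, S_d = 31.15
Terminal payoffs (K − S): max(-11.36, 0) = 0, max(8.848, 0) = 8.848
Node 0 (S = 40): V_0 = e^(−0.03)·[0.4981·0.0000 + 0.5019·8.8480] = 4.3095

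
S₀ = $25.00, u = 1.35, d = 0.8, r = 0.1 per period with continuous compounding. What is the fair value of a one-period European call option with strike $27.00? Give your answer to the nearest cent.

$3.39

Risk-neutral probability p = (e^0.1 − 0.8)/(1.35 − 0.8) = 0.3052/0.5500 = 0.5549
Terminal stock prices: S_u = 33.75, S_d = 20
Terminal payoffs (S − K): max(6.75, 0) = 6.75, max(-7, 0) = 0
Node 0 (S = 25): V_0 = e^(−0.1)·[0.5549·6.7500 + 0.4451·0.0000] = 3.3889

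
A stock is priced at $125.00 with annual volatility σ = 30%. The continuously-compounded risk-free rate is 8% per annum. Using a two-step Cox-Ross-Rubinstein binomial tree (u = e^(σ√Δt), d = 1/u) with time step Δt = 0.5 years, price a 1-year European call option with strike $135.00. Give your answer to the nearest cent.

$15.24

CRR parameters: u = e^(σ√Δt) = e^(0.3·√0.5) = 1.2363, d = 1/u = 0.8089
Per-period rate: rΔt = 0.08·0.5 = 0.04, so R = e^0.04 = 1.0408
Risk-neutral probability p = (e^0.04 − 0.8089)/(1.2363 − 0.8089) = 0.2320/0.4275 = 0.5426
Terminal stock prices: S_uu = 191.1, S_ud = 125, S_dd = 81.78
Terminal payoffs (S − K): max(56.06, 0) = 56.06, max(-10, 0) = 0, max(-53.22, 0) = 0
Node u (S = 154.5): V_u = e^(−0.04)·[0.5426·56.0581 + 0.4574·0.0000] = 29.2266
Node d (S = 101.1): V_d = e^(−0.04)·[0.5426·0.0000 + 0.4574·0.0000] = 0.0000
Node 0 (S = 125): V_0 = e^(−0.04)·[0.5426·29.2266 + 0.4574·0.0000] = 15.2376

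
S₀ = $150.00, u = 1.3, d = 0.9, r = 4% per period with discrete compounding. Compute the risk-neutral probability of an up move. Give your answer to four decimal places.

p = 0.3500

Risk-neutral probability p = (1 + 0.04 − 0.9)/(1.3 − 0.9) = 0.1400/0.4000 = 0.3500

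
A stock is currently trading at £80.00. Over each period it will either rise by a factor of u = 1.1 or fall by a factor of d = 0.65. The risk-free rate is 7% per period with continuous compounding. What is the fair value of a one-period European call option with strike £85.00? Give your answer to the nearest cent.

£2.63

Risk-neutral probability p = (e^0.07 − 0.65)/(1.1 − 0.65) = 0.4225/0.4500 = 0.9389
Terminal stock prices: S_u = 88, S_d = 52
Terminal payoffs (S − K): max(3, 0) = 3, max(-33, 0) = 0
Node 0 (S = 80): V_0 = e^(−0.07)·[0.9389·3.0000 + 0.0611·0.0000] = 2.6263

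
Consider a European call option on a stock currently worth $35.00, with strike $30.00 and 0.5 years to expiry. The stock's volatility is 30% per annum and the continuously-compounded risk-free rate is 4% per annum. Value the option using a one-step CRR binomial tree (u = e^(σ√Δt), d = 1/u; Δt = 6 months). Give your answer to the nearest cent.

$6.43

CRR parameters: u = e^(σ√Δt) = e^(0.3·√0.5) = 1.2363, d = 1/u = 0.8089
Per-period rate: rΔt = 0.04·0.5 = 0.02, so R = e^0.02 = 1.0202
Risk-neutral probability p = (e^0.02 − 0.8089)/(1.2363 − 0.8089) = 0.2113/0.4275 = 0.4944
Terminal stock prices: S_u = 43.27, S_d = 28.31
Terminal payoffs (S − K): max(13.27, 0) = 13.27, max(-1.69, 0) = 0
Node 0 (S = 35): V_0 = e^(−0.02)·[0.4944·13.2709 + 0.5056·0.0000] = 6.4315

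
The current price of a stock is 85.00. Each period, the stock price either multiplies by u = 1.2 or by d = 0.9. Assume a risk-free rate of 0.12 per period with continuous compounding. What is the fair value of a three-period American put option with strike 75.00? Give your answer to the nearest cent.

0.28

Risk-neutral probability p = (e^0.12 − 0.9)/(1.2 − 0.9) = 0.2275/0.3000 = 0.7583
Terminal stock prices: S_uuu = 146.9, S_uud = 110.2, S_udd = 82.62, S_ddd = 61.97
Terminal payoffs (K − S): max(-71.88, 0) = 0, max(-35.16, 0) = 0, max(-7.62, 0) = 0, max(13.03, 0) = 13.03
Node uu (S = 122.4): continuation = e^(−0.12)·[0.7583·0.0000 + 0.2417·0.0000] = 0.0000; exercise value = 0.0000 ≤ continuation, so V_uu = 0.0000
Node ud (S = 91.8): continuation = e^(−0.12)·[0.7583·0.0000 + 0.2417·0.0000] = 0.0000; exercise value = 0.0000 ≤ continuation, so V_ud = 0.0000
Node dd (S = 68.85): continuation = e^(−0.12)·[0.7583·0.0000 + 0.2417·13.0350] = 2.7940; exercise value = 6.1500 > continuation, so V_dd = 6.1500 (exercise)
Node u (S = 102): continuation = e^(−0.12)·[0.7583·0.0000 + 0.2417·0.0000] = 0.0000; exercise value = 0.0000 ≤ continuation, so V_u = 0.0000
Node d (S = 76.5): continuation = e^(−0.12)·[0.7583·0.0000 + 0.2417·6.1500] = 1.3182; exercise value = 0.0000 ≤ continuation, so V_d = 1.3182
Node 0 (S = 85): continuation = e^(−0.12)·[0.7583·0.0000 + 0.2417·1.3182] = 0.2826; exercise value = 0.0000 ≤ continuation, so V_0 = 0.2826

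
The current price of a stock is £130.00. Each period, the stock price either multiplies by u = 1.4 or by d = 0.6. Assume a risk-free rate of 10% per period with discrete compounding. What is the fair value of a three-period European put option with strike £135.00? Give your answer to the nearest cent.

Risk-neutral probability p = (1 + 0.1 − 0.6)/(1.4 − 0.6) = 0.5000/0.8000 = 0.6250
Terminal stock prices: S_uuu = 356.7, S_uud = 152.9, S_udd = 65.52, S_ddd = 28.08
Terminal payoffs (K − S): max(-221.7, 0) = 0, max(-17.88, 0) = 0, max(69.48, 0) = 69.48, max(106.9, 0) = 106.9
Node uu (S = 254.8): V_uu = 1/1.1·[0.6250·0.0000 + 0.3750·0.0000] = 0.0000
Node ud (S = 109.2): V_ud = 1/1.1·[0.6250·0.0000 + 0.3750·69.4800] = 23.6864
Node dd (S = 46.8): V_dd = 1/1.1·[0.6250·69.4800 + 0.3750·106.9200] = 75.9273
Node u (S = 182): V_u = 1/1.1·[0.6250·0.0000 + 0.3750·23.6864] = 8.0749
Node d (S = 78): V_d = 1/1.1·[0.6250·23.6864 + 0.3750·75.9273] = 39.3425
Node 0 (S = 130): V_0 = 1/1.1·[0.6250·8.0749 + 0.3750·39.3425] = 18.0002

£18.00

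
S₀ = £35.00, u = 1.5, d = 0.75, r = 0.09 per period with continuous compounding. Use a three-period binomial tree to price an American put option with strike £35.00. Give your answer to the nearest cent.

Risk-neutral probability p = (e^0.09 − 0.75)/(1.5 − 0.75) = 0.3442/0.7500 = 0.4589
Terminal stock prices: S_uuu = 118.1, S_uud = 59.06, S_udd = 29.53, S_ddd = 14.77
Terminal payoffs (K − S): max(-83.12, 0) = 0, max(-24.06, 0) = 0, max(5.469, 0) = 5.469, max(20.23, 0) = 20.23
Node uu (S = 78.75): continuation = e^(−0.09)·[0.4589·0.0000 + 0.5411·0.0000] = 0.0000; exercise value = 0.0000 ≤ continuation, so V_uu = 0.0000
Node ud (S = 39.38): continuation = e^(−0.09)·[0.4589·0.0000 + 0.5411·5.4688] = 2.7045; exercise value = 0.0000 ≤ continuation, so V_ud = 2.7045
Node dd (S = 19.69): continuation = e^(−0.09)·[0.4589·5.4688 + 0.5411·20.2344] = 12.3001; exercise value = 15.3125 > continuation, so V_dd = 15.3125 (exercise)
Node u (S = 52.5): continuation = e^(−0.09)·[0.4589·0.0000 + 0.5411·2.7045] = 1.3374; exercise value = 0.0000 ≤ continuation, so V_u = 1.3374
Node d (S = 26.25): continuation = e^(−0.09)·[0.4589·2.7045 + 0.5411·15.3125] = 8.7067; exercise value = 8.7500 > continuation, so V_d = 8.7500 (exercise)
Node 0 (S = 35): continuation = e^(−0.09)·[0.4589·1.3374 + 0.5411·8.7500] = 4.8881; exercise value = 0.0000 ≤ continuation, so V_0 = 4.8881

£4.89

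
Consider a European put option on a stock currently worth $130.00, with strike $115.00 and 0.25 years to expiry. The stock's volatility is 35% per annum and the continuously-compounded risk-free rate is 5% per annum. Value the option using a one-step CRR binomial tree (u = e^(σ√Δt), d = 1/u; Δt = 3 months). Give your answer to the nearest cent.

CRR parameters: u = e^(σ√Δt) = e^(0.35·√0.25) = 1.1912, d = 1/u = 0.8395
Per-period rate: rΔt = 0.05·0.25 = 0.0125, so R = e^0.0125 = 1.0126
Risk-neutral probability p = (e^0.0125 − 0.8395)/(1.1912 − 0.8395) = 0.1731/0.3518 = 0.4921
Terminal stock prices: S_u = 154.9, S_d = 109.1
Terminal payoffs (K − S): max(-39.86, 0) = 0, max(5.871, 0) = 5.871
Node 0 (S = 130): V_0 = e^(−0.0125)·[0.4921·0.0000 + 0.5079·5.8706] = 2.9445

$2.94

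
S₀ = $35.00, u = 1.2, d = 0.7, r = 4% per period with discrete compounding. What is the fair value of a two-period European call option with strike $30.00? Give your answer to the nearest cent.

$8.72

Risk-neutral probability p = (1 + 0.04 − 0.7)/(1.2 − 0.7) = 0.3400/0.5000 = 0.6800
Terminal stock prices: S_uu = 50.4, S_ud = 29.4, S_dd = 17.15
Terminal payoffs (S − K): max(20.4, 0) = 20.4, max(-0.6, 0) = 0, max(-12.85, 0) = 0
Node u (S = 42): V_u = 1/1.04·[0.6800·20.4000 + 0.3200·0.0000] = 13.3385
Node d (S = 24.5): V_d = 1/1.04·[0.6800·0.0000 + 0.3200·0.0000] = 0.0000
Node 0 (S = 35): V_0 = 1/1.04·[0.6800·13.3385 + 0.3200·0.0000] = 8.7213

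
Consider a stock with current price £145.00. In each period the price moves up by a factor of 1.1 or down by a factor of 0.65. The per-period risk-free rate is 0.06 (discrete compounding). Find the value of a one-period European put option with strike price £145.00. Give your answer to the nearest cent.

£4.26

Risk-neutral probability p = (1 + 0.06 − 0.65)/(1.1 − 0.65) = 0.4100/0.4500 = 0.9111
Terminal stock prices: S_u = 159.5, S_d = 94.25
Terminal payoffs (K − S): max(-14.5, 0) = 0, max(50.75, 0) = 50.75
Node 0 (S = 145): V_0 = 1/1.06·[0.9111·0.0000 + 0.0889·50.7500] = 4.2558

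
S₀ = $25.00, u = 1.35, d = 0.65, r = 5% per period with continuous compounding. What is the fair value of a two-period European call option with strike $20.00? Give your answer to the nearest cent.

Risk-neutral probability p = (e^0.05 − 0.65)/(1.35 − 0.65) = 0.4013/0.7000 = 0.5732
Terminal stock prices: S_uu = 45.56, S_ud = 21.94, S_dd = 10.56
Terminal payoffs (S − K): max(25.56, 0) = 25.56, max(1.938, 0) = 1.938, max(-9.437, 0) = 0
Node u (S = 33.75): V_u = e^(−0.05)·[0.5732·25.5625 + 0.4268·1.9375] = 14.7254
Node d (S = 16.25): V_d = e^(−0.05)·[0.5732·1.9375 + 0.4268·0.0000] = 1.0565
Node 0 (S = 25): V_0 = e^(−0.05)·[0.5732·14.7254 + 0.4268·1.0565] = 8.4585

$8.46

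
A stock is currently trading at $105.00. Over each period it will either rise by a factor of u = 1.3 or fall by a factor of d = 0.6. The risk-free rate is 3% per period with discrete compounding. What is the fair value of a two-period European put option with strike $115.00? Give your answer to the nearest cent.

Risk-neutral probability p = (1 + 0.03 − 0.6)/(1.3 − 0.6) = 0.4300/0.7000 = 0.6143
Terminal stock prices: S_uu = 177.5, S_ud = 81.9, S_dd = 37.8
Terminal payoffs (K − S): max(-62.45, 0) = 0, max(33.1, 0) = 33.1, max(77.2, 0) = 77.2
Node u (S = 136.5): V_u = 1/1.03·[0.6143·0.0000 + 0.3857·33.1000] = 12.3953
Node d (S = 63): V_d = 1/1.03·[0.6143·33.1000 + 0.3857·77.2000] = 48.6505
Node 0 (S = 105): V_0 = 1/1.03·[0.6143·12.3953 + 0.3857·48.6505] = 25.6111

$25.61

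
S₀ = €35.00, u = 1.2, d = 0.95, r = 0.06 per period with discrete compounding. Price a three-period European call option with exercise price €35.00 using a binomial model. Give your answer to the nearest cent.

Risk-neutral probability p = (1 + 0.06 − 0.95)/(1.2 − 0.95) = 0.1100/0.2500 = 0.4400
Terminal stock prices: S_uuu = 60.48, S_uud = 47.88, S_udd = 37.91, S_ddd = 30.01
Terminal payoffs (S − K): max(25.48, 0) = 25.48, max(12.88, 0) = 12.88, max(2.905, 0) = 2.905, max(-4.992, 0) = 0
Node uu (S = 50.4): V_uu = 1/1.06·[0.4400·25.4800 + 0.5600·12.8800] = 17.3811
Node ud (S = 39.9): V_ud = 1/1.06·[0.4400·12.8800 + 0.5600·2.9050] = 6.8811
Node dd (S = 31.59): V_dd = 1/1.06·[0.4400·2.9050 + 0.5600·0.0000] = 1.2058
Node u (S = 42): V_u = 1/1.06·[0.4400·17.3811 + 0.5600·6.8811] = 10.8501
Node d (S = 33.25): V_d = 1/1.06·[0.4400·6.8811 + 0.5600·1.2058] = 3.4934
Node 0 (S = 35): V_0 = 1/1.06·[0.4400·10.8501 + 0.5600·3.4934] = 6.3494

€6.35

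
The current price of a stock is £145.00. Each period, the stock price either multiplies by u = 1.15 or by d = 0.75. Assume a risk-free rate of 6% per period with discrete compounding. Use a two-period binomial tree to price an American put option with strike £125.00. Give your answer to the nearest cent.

Risk-neutral probability p = (1 + 0.06 − 0.75)/(1.15 − 0.75) = 0.3100/0.4000 = 0.7750
Terminal stock prices: S_uu = 191.8, S_ud = 125.1, S_dd = 81.56
Terminal payoffs (K − S): max(-66.76, 0) = 0, max(-0.0625, 0) = 0, max(43.44, 0) = 43.44
Node u (S = 166.8): continuation = 1/1.06·[0.7750·0.0000 + 0.2250·0.0000] = 0.0000; exercise value = 0.0000 ≤ continuation, so V_u = 0.0000
Node d (S = 108.8): continuation = 1/1.06·[0.7750·0.0000 + 0.2250·43.4375] = 9.2202; exercise value = 16.2500 > continuation, so V_d = 16.2500 (exercise)
Node 0 (S = 145): continuation = 1/1.06·[0.7750·0.0000 + 0.2250·16.2500] = 3.4493; exercise value = 0.0000 ≤ continuation, so V_0 = 3.4493

£3.45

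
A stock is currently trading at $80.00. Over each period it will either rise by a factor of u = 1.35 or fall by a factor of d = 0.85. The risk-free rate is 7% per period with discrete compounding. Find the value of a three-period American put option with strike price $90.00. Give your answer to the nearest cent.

$12.86

Risk-neutral probability p = (1 + 0.07 − 0.85)/(1.35 − 0.85) = 0.2200/0.5000 = 0.4400
Terminal stock prices: S_uuu = 196.8, S_uud = 123.9, S_udd = 78.03, S_ddd = 49.13
Terminal payoffs (K − S): max(-106.8, 0) = 0, max(-33.93, 0) = 0, max(11.97, 0) = 11.97, max(40.87, 0) = 40.87
Node uu (S = 145.8): continuation = 1/1.07·[0.4400·0.0000 + 0.5600·0.0000] = 0.0000; exercise value = 0.0000 ≤ continuation, so V_uu = 0.0000
Node ud (S = 91.8): continuation = 1/1.07·[0.4400·0.0000 + 0.5600·11.9700] = 6.2647; exercise value = 0.0000 ≤ continuation, so V_ud = 6.2647
Node dd (S = 57.8): continuation = 1/1.07·[0.4400·11.9700 + 0.5600·40.8700] = 26.3121; exercise value = 32.2000 > continuation, so V_dd = 32.2000 (exercise)
Node u (S = 108): continuation = 1/1.07·[0.4400·0.0000 + 0.5600·6.2647] = 3.2787; exercise value = 0.0000 ≤ continuation, so V_u = 3.2787
Node d (S = 68): continuation = 1/1.07·[0.4400·6.2647 + 0.5600·32.2000] = 19.4285; exercise value = 22.0000 > continuation, so V_d = 22.0000 (exercise)
Node 0 (S = 80): continuation = 1/1.07·[0.4400·3.2787 + 0.5600·22.0000] = 12.8623; exercise value = 10.0000 ≤ continuation, so V_0 = 12.8623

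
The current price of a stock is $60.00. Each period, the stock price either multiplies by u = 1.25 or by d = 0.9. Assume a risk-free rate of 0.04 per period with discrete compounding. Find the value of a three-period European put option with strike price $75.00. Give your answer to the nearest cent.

$11.48

Risk-neutral probability p = (1 + 0.04 − 0.9)/(1.25 − 0.9) = 0.1400/0.3500 = 0.4000
Terminal stock prices: S_uuu = 117.2, S_uud = 84.38, S_udd = 60.75, S_ddd = 43.74
Terminal payoffs (K − S): max(-42.19, 0) = 0, max(-9.375, 0) = 0, max(14.25, 0) = 14.25, max(31.26, 0) = 31.26
Node uu (S = 93.75): V_uu = 1/1.04·[0.4000·0.0000 + 0.6000·0.0000] = 0.0000
Node ud (S = 67.5): V_ud = 1/1.04·[0.4000·0.0000 + 0.6000·14.2500] = 8.2212
Node dd (S = 48.6): V_dd = 1/1.04·[0.4000·14.2500 + 0.6000·31.2600] = 23.5154
Node u (S = 75): V_u = 1/1.04·[0.4000·0.0000 + 0.6000·8.2212] = 4.7430
Node d (S = 54): V_d = 1/1.04·[0.4000·8.2212 + 0.6000·23.5154] = 16.7286
Node 0 (S = 60): V_0 = 1/1.04·[0.4000·4.7430 + 0.6000·16.7286] = 11.4753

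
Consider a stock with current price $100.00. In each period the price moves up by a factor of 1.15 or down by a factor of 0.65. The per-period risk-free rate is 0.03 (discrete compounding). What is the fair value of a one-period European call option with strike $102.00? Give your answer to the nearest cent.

$9.59

Risk-neutral probability p = (1 + 0.03 − 0.65)/(1.15 − 0.65) = 0.3800/0.5000 = 0.7600
Terminal stock prices: S_u = 115, S_d = 65
Terminal payoffs (S − K): max(13, 0) = 13, max(-37, 0) = 0
Node 0 (S = 100): V_0 = 1/1.03·[0.7600·13.0000 + 0.2400·0.0000] = 9.5922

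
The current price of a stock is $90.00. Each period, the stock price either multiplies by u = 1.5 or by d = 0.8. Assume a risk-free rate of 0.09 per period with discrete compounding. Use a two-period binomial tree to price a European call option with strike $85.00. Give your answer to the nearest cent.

$26.37

Risk-neutral probability p = (1 + 0.09 − 0.8)/(1.5 − 0.8) = 0.2900/0.7000 = 0.4143
Terminal stock prices: S_uu = 202.5, S_ud = 108, S_dd = 57.6
Terminal payoffs (S − K): max(117.5, 0) = 117.5, max(23, 0) = 23, max(-27.4, 0) = 0
Node u (S = 135): V_u = 1/1.09·[0.4143·117.5000 + 0.5857·23.0000] = 57.0183
Node d (S = 72): V_d = 1/1.09·[0.4143·23.0000 + 0.5857·0.0000] = 8.7418
Node 0 (S = 90): V_0 = 1/1.09·[0.4143·57.0183 + 0.5857·8.7418] = 26.3689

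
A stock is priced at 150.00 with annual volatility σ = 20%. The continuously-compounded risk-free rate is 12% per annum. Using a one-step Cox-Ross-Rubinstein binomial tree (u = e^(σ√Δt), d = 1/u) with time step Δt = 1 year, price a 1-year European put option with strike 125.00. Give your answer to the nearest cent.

0.45

CRR parameters: u = e^(σ√Δt) = e^(0.2·√1) = 1.2214, d = 1/u = 0.8187
Per-period rate: rΔt = 0.12·1 = 0.12, so R = e^0.12 = 1.1275
Risk-neutral probability p = (e^0.12 − 0.8187)/(1.2214 − 0.8187) = 0.3088/0.4027 = 0.7668
Terminal stock prices: S_u = 183.2, S_d = 122.8
Terminal payoffs (K − S): max(-58.21, 0) = 0, max(2.19, 0) = 2.19
Node 0 (S = 150): V_0 = e^(−0.12)·[0.7668·0.0000 + 0.2332·2.1904] = 0.4531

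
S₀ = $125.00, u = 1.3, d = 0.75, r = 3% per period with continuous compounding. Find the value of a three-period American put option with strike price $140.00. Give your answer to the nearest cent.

$27.44

Risk-neutral probability p = (e^0.03 − 0.75)/(1.3 − 0.75) = 0.2805/0.5500 = 0.5099
Terminal stock prices: S_uuu = 274.6, S_uud = 158.4, S_udd = 91.41, S_ddd = 52.73
Terminal payoffs (K − S): max(-134.6, 0) = 0, max(-18.44, 0) = 0, max(48.59, 0) = 48.59, max(87.27, 0) = 87.27
Node uu (S = 211.3): continuation = e^(−0.03)·[0.5099·0.0000 + 0.4901·0.0000] = 0.0000; exercise value = 0.0000 ≤ continuation, so V_uu = 0.0000
Node ud (S = 121.9): continuation = e^(−0.03)·[0.5099·0.0000 + 0.4901·48.5938] = 23.1111; exercise value = 18.1250 ≤ continuation, so V_ud = 23.1111
Node dd (S = 70.31): continuation = e^(−0.03)·[0.5099·48.5938 + 0.4901·87.2656] = 65.5499; exercise value = 69.6875 > continuation, so V_dd = 69.6875 (exercise)
Node u (S = 162.5): continuation = e^(−0.03)·[0.5099·0.0000 + 0.4901·23.1111] = 10.9916; exercise value = 0.0000 ≤ continuation, so V_u = 10.9916
Node d (S = 93.75): continuation = e^(−0.03)·[0.5099·23.1111 + 0.4901·69.6875] = 44.5797; exercise value = 46.2500 > continuation, so V_d = 46.2500 (exercise)
Node 0 (S = 125): continuation = e^(−0.03)·[0.5099·10.9916 + 0.4901·46.2500] = 27.4356; exercise value = 15.0000 ≤ continuation, so V_0 = 27.4356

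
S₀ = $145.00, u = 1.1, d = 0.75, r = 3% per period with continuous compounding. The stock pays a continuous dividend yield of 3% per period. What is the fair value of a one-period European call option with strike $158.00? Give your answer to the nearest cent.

$1.04

Per-period risk-free factor R = e^0.03 = 1.0305; dividend-adjusted growth = e^(0.03−0.03) = 1.0000.
Risk-neutral probability p = (1.0000 − 0.75)/(1.1 − 0.75) = 0.2500/0.3500 = 0.7143
Terminal stock prices: S_u = 159.5, S_d = 108.8
Terminal payoffs (S − K): max(1.5, 0) = 1.5, max(-49.25, 0) = 0
Node 0 (S = 145): V_0 = e^(−0.03)·[0.7143·1.5000 + 0.2857·0.0000] = 1.0398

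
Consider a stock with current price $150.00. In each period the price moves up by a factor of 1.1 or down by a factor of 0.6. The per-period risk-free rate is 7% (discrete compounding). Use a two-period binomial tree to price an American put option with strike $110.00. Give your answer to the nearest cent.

Risk-neutral probability p = (1 + 0.07 − 0.6)/(1.1 − 0.6) = 0.4700/0.5000 = 0.9400
Terminal stock prices: S_uu = 181.5, S_ud = 99, S_dd = 54
Terminal payoffs (K − S): max(-71.5, 0) = 0, max(11, 0) = 11, max(56, 0) = 56
Node u (S = 165): continuation = 1/1.07·[0.9400·0.0000 + 0.0600·11.0000] = 0.6168; exercise value = 0.0000 ≤ continuation, so V_u = 0.6168
Node d (S = 90): continuation = 1/1.07·[0.9400·11.0000 + 0.0600·56.0000] = 12.8037; exercise value = 20.0000 > continuation, so V_d = 20.0000 (exercise)
Node 0 (S = 150): continuation = 1/1.07·[0.9400·0.6168 + 0.0600·20.0000] = 1.6634; exercise value = 0.0000 ≤ continuation, so V_0 = 1.6634

$1.66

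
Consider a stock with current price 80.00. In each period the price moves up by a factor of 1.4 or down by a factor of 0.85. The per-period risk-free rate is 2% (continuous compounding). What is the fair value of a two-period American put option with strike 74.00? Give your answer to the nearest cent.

Risk-neutral probability p = (e^0.02 − 0.85)/(1.4 − 0.85) = 0.1702/0.5500 = 0.3095
Terminal stock prices: S_uu = 156.8, S_ud = 95.2, S_dd = 57.8
Terminal payoffs (K − S): max(-82.8, 0) = 0, max(-21.2, 0) = 0, max(16.2, 0) = 16.2
Node u (S = 112): continuation = e^(−0.02)·[0.3095·0.0000 + 0.6905·0.0000] = 0.0000; exercise value = 0.0000 ≤ continuation, so V_u = 0.0000
Node d (S = 68): continuation = e^(−0.02)·[0.3095·0.0000 + 0.6905·16.2000] = 10.9653; exercise value = 6.0000 ≤ continuation, so V_d = 10.9653
Node 0 (S = 80): continuation = e^(−0.02)·[0.3095·0.0000 + 0.6905·10.9653] = 7.4221; exercise value = 0.0000 ≤ continuation, so V_0 = 7.4221

7.42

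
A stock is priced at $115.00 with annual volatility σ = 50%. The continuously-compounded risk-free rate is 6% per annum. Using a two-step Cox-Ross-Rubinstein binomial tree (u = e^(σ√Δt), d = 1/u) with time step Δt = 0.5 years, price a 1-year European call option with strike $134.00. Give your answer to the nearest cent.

$19.32

CRR parameters: u = e^(σ√Δt) = e^(0.5·√0.5) = 1.4241, d = 1/u = 0.7022
Per-period rate: rΔt = 0.06·0.5 = 0.03, so R = e^0.03 = 1.0305
Risk-neutral probability p = (e^0.03 − 0.7022)/(1.4241 − 0.7022) = 0.3283/0.7219 = 0.4547
Terminal stock prices: S_uu = 233.2, S_ud = 115, S_dd = 56.7
Terminal payoffs (S − K): max(99.23, 0) = 99.23, max(-19, 0) = 0, max(-77.3, 0) = 0
Node u (S = 163.8): V_u = e^(−0.03)·[0.4547·99.2332 + 0.5453·0.0000] = 43.7884
Node d (S = 80.75): V_d = e^(−0.03)·[0.4547·0.0000 + 0.5453·0.0000] = 0.0000
Node 0 (S = 115): V_0 = e^(−0.03)·[0.4547·43.7884 + 0.5453·0.0000] = 19.3224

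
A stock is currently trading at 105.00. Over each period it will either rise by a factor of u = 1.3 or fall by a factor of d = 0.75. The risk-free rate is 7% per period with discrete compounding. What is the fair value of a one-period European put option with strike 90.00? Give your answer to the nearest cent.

Risk-neutral probability p = (1 + 0.07 − 0.75)/(1.3 − 0.75) = 0.3200/0.5500 = 0.5818
Terminal stock prices: S_u = 136.5, S_d = 78.75
Terminal payoffs (K − S): max(-46.5, 0) = 0, max(11.25, 0) = 11.25
Node 0 (S = 105): V_0 = 1/1.07·[0.5818·0.0000 + 0.4182·11.2500] = 4.3968

4.40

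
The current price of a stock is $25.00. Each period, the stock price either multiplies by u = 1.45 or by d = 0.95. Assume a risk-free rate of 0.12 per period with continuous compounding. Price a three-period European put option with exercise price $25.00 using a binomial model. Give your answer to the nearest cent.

Risk-neutral probability p = (e^0.12 − 0.95)/(1.45 − 0.95) = 0.1775/0.5000 = 0.3550
Terminal stock prices: S_uuu = 76.22, S_uud = 49.93, S_udd = 32.72, S_ddd = 21.43
Terminal payoffs (K − S): max(-51.22, 0) = 0, max(-24.93, 0) = 0, max(-7.716, 0) = 0, max(3.566, 0) = 3.566
Node uu (S = 52.56): V_uu = e^(−0.12)·[0.3550·0.0000 + 0.6450·0.0000] = 0.0000
Node ud (S = 34.44): V_ud = e^(−0.12)·[0.3550·0.0000 + 0.6450·0.0000] = 0.0000
Node dd (S = 22.56): V_dd = e^(−0.12)·[0.3550·0.0000 + 0.6450·3.5656] = 2.0398
Node u (S = 36.25): V_u = e^(−0.12)·[0.3550·0.0000 + 0.6450·0.0000] = 0.0000
Node d (S = 23.75): V_d = e^(−0.12)·[0.3550·0.0000 + 0.6450·2.0398] = 1.1669
Node 0 (S = 25): V_0 = e^(−0.12)·[0.3550·0.0000 + 0.6450·1.1669] = 0.6675

$0.67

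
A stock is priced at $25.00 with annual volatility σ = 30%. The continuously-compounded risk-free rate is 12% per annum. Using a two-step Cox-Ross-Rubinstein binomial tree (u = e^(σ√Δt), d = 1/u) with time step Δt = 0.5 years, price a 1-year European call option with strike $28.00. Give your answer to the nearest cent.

CRR parameters: u = e^(σ√Δt) = e^(0.3·√0.5) = 1.2363, d = 1/u = 0.8089
Per-period rate: rΔt = 0.12·0.5 = 0.06, so R = e^0.06 = 1.0618
Risk-neutral probability p = (e^0.06 − 0.8089)/(1.2363 − 0.8089) = 0.2530/0.4275 = 0.5918
Terminal stock prices: S_uu = 38.21, S_ud = 25, S_dd = 16.36
Terminal payoffs (S − K): max(10.21, 0) = 10.21, max(-3, 0) = 0, max(-11.64, 0) = 0
Node u (S = 30.91): V_u = e^(−0.06)·[0.5918·10.2116 + 0.4082·0.0000] = 5.6916
Node d (S = 20.22): V_d = e^(−0.06)·[0.5918·0.0000 + 0.4082·0.0000] = 0.0000
Node 0 (S = 25): V_0 = e^(−0.06)·[0.5918·5.6916 + 0.4082·0.0000] = 3.1723

$3.17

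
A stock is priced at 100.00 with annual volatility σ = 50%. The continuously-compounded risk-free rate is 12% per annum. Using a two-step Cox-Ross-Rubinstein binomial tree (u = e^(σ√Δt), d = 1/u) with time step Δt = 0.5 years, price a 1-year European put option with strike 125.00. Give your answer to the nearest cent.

27.99

CRR parameters: u = e^(σ√Δt) = e^(0.5·√0.5) = 1.4241, d = 1/u = 0.7022
Per-period rate: rΔt = 0.12·0.5 = 0.06, so R = e^0.06 = 1.0618
Risk-neutral probability p = (e^0.06 − 0.7022)/(1.4241 − 0.7022) = 0.3596/0.7219 = 0.4982
Terminal stock prices: S_uu = 202.8, S_ud = 100, S_dd = 49.31
Terminal payoffs (K − S): max(-77.81, 0) = 0, max(25, 0) = 25, max(75.69, 0) = 75.69
Node u (S = 142.4): V_u = e^(−0.06)·[0.4982·0.0000 + 0.5018·25.0000] = 11.8150
Node d (S = 70.22): V_d = e^(−0.06)·[0.4982·25.0000 + 0.5018·75.6931] = 47.5017
Node 0 (S = 100): V_0 = e^(−0.06)·[0.4982·11.8150 + 0.5018·47.5017] = 27.9925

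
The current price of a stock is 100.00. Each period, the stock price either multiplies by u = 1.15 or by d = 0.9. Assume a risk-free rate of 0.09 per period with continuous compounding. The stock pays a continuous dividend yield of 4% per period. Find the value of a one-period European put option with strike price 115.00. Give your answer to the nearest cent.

Per-period risk-free factor R = e^0.09 = 1.0942; dividend-adjusted growth = e^(0.09−0.04) = 1.0513.
Risk-neutral probability p = (1.0513 − 0.9)/(1.15 − 0.9) = 0.1513/0.2500 = 0.6051
Terminal stock prices: S_u = 115, S_d = 90
Terminal payoffs (K − S): max(0, 0) = 0, max(25, 0) = 25
Node 0 (S = 100): V_0 = e^(−0.09)·[0.6051·0.0000 + 0.3949·25.0000] = 9.0231

9.02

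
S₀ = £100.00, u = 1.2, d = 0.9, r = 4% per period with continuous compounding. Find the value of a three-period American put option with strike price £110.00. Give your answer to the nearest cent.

Risk-neutral probability p = (e^0.04 − 0.9)/(1.2 − 0.9) = 0.1408/0.3000 = 0.4694
Terminal stock prices: S_uuu = 172.8, S_uud = 129.6, S_udd = 97.2, S_ddd = 72.9
Terminal payoffs (K − S): max(-62.8, 0) = 0, max(-19.6, 0) = 0, max(12.8, 0) = 12.8, max(37.1, 0) = 37.1
Node uu (S = 144): continuation = e^(−0.04)·[0.4694·0.0000 + 0.5306·0.0000] = 0.0000; exercise value = 0.0000 ≤ continuation, so V_uu = 0.0000
Node ud (S = 108): continuation = e^(−0.04)·[0.4694·0.0000 + 0.5306·12.8000] = 6.5258; exercise value = 2.0000 ≤ continuation, so V_ud = 6.5258
Node dd (S = 81): continuation = e^(−0.04)·[0.4694·12.8000 + 0.5306·37.1000] = 24.6868; exercise value = 29.0000 > continuation, so V_dd = 29.0000 (exercise)
Node u (S = 120): continuation = e^(−0.04)·[0.4694·0.0000 + 0.5306·6.5258] = 3.3270; exercise value = 0.0000 ≤ continuation, so V_u = 3.3270
Node d (S = 90): continuation = e^(−0.04)·[0.4694·6.5258 + 0.5306·29.0000] = 17.7278; exercise value = 20.0000 > continuation, so V_d = 20.0000 (exercise)
Node 0 (S = 100): continuation = e^(−0.04)·[0.4694·3.3270 + 0.5306·20.0000] = 11.6968; exercise value = 10.0000 ≤ continuation, so V_0 = 11.6968

£11.70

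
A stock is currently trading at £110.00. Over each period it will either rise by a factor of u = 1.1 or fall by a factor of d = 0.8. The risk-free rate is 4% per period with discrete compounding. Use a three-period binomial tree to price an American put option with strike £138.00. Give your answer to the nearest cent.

Risk-neutral probability p = (1 + 0.04 − 0.8)/(1.1 − 0.8) = 0.2400/0.3000 = 0.8000
Terminal stock prices: S_uuu = 146.4, S_uud = 106.5, S_udd = 77.44, S_ddd = 56.32
Terminal payoffs (K − S): max(-8.41, 0) = 0, max(31.52, 0) = 31.52, max(60.56, 0) = 60.56, max(81.68, 0) = 81.68
Node uu (S = 133.1): continuation = 1/1.04·[0.8000·0.0000 + 0.2000·31.5200] = 6.0615; exercise value = 4.9000 ≤ continuation, so V_uu = 6.0615
Node ud (S = 96.8): continuation = 1/1.04·[0.8000·31.5200 + 0.2000·60.5600] = 35.8923; exercise value = 41.2000 > continuation, so V_ud = 41.2000 (exercise)
Node dd (S = 70.4): continuation = 1/1.04·[0.8000·60.5600 + 0.2000·81.6800] = 62.2923; exercise value = 67.6000 > continuation, so V_dd = 67.6000 (exercise)
Node u (S = 121): continuation = 1/1.04·[0.8000·6.0615 + 0.2000·41.2000] = 12.5858; exercise value = 17.0000 > continuation, so V_u = 17.0000 (exercise)
Node d (S = 88): continuation = 1/1.04·[0.8000·41.2000 + 0.2000·67.6000] = 44.6923; exercise value = 50.0000 > continuation, so V_d = 50.0000 (exercise)
Node 0 (S = 110): continuation = 1/1.04·[0.8000·17.0000 + 0.2000·50.0000] = 22.6923; exercise value = 28.0000 > continuation, so V_0 = 28.0000 (exercise)

£28.00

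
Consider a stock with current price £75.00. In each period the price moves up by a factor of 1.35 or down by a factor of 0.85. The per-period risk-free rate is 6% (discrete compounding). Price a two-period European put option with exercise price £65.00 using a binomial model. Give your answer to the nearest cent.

Risk-neutral probability p = (1 + 0.06 − 0.85)/(1.35 − 0.85) = 0.2100/0.5000 = 0.4200
Terminal stock prices: S_uu = 136.7, S_ud = 86.06, S_dd = 54.19
Terminal payoffs (K − S): max(-71.69, 0) = 0, max(-21.06, 0) = 0, max(10.81, 0) = 10.81
Node u (S = 101.2): V_u = 1/1.06·[0.4200·0.0000 + 0.5800·0.0000] = 0.0000
Node d (S = 63.75): V_d = 1/1.06·[0.4200·0.0000 + 0.5800·10.8125] = 5.9163
Node 0 (S = 75): V_0 = 1/1.06·[0.4200·0.0000 + 0.5800·5.9163] = 3.2372

£3.24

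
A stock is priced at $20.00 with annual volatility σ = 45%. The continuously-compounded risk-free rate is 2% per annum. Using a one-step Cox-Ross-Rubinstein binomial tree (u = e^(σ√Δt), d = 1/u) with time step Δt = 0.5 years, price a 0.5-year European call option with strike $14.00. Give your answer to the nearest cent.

CRR parameters: u = e^(σ√Δt) = e^(0.45·√0.5) = 1.3746, d = 1/u = 0.7275
Per-period rate: rΔt = 0.02·0.5 = 0.01, so R = e^0.01 = 1.0101
Risk-neutral probability p = (e^0.01 − 0.7275)/(1.3746 − 0.7275) = 0.2826/0.6472 = 0.4366
Terminal stock prices: S_u = 27.49, S_d = 14.55
Terminal payoffs (S − K): max(13.49, 0) = 13.49, max(0.5492, 0) = 0.5492
Node 0 (S = 20): V_0 = e^(−0.01)·[0.4366·13.4930 + 0.5634·0.5492] = 6.1393

$6.14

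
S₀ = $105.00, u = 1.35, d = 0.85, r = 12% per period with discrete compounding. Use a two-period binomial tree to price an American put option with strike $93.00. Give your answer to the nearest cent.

Risk-neutral probability p = (1 + 0.12 − 0.85)/(1.35 − 0.85) = 0.2700/0.5000 = 0.5400
Terminal stock prices: S_uu = 191.4, S_ud = 120.5, S_dd = 75.86
Terminal payoffs (K − S): max(-98.36, 0) = 0, max(-27.49, 0) = 0, max(17.14, 0) = 17.14
Node u (S = 141.8): continuation = 1/1.12·[0.5400·0.0000 + 0.4600·0.0000] = 0.0000; exercise value = 0.0000 ≤ continuation, so V_u = 0.0000
Node d (S = 89.25): continuation = 1/1.12·[0.5400·0.0000 + 0.4600·17.1375] = 7.0386; exercise value = 3.7500 ≤ continuation, so V_d = 7.0386
Node 0 (S = 105): continuation = 1/1.12·[0.5400·0.0000 + 0.4600·7.0386] = 2.8909; exercise value = 0.0000 ≤ continuation, so V_0 = 2.8909

$2.89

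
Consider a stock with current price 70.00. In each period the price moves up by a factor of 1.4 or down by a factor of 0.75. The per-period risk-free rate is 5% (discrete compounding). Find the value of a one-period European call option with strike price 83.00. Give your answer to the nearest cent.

Risk-neutral probability p = (1 + 0.05 − 0.75)/(1.4 − 0.75) = 0.3000/0.6500 = 0.4615
Terminal stock prices: S_u = 98, S_d = 52.5
Terminal payoffs (S − K): max(15, 0) = 15, max(-30.5, 0) = 0
Node 0 (S = 70): V_0 = 1/1.05·[0.4615·15.0000 + 0.5385·0.0000] = 6.5934

6.59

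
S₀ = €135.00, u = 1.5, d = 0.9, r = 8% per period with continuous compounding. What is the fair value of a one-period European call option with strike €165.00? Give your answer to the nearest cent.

Risk-neutral probability p = (e^0.08 − 0.9)/(1.5 − 0.9) = 0.1833/0.6000 = 0.3055
Terminal stock prices: S_u = 202.5, S_d = 121.5
Terminal payoffs (S − K): max(37.5, 0) = 37.5, max(-43.5, 0) = 0
Node 0 (S = 135): V_0 = e^(−0.08)·[0.3055·37.5000 + 0.6945·0.0000] = 10.5747

€10.57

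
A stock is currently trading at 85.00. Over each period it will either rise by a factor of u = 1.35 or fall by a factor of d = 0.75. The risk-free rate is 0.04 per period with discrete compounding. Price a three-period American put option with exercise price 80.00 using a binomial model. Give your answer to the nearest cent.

Risk-neutral probability p = (1 + 0.04 − 0.75)/(1.35 − 0.75) = 0.2900/0.6000 = 0.4833
Terminal stock prices: S_uuu = 209.1, S_uud = 116.2, S_udd = 64.55, S_ddd = 35.86
Terminal payoffs (K − S): max(-129.1, 0) = 0, max(-36.18, 0) = 0, max(15.45, 0) = 15.45, max(44.14, 0) = 44.14
Node uu (S = 154.9): continuation = 1/1.04·[0.4833·0.0000 + 0.5167·0.0000] = 0.0000; exercise value = 0.0000 ≤ continuation, so V_uu = 0.0000
Node ud (S = 86.06): continuation = 1/1.04·[0.4833·0.0000 + 0.5167·15.4531] = 7.6770; exercise value = 0.0000 ≤ continuation, so V_ud = 7.6770
Node dd (S = 47.81): continuation = 1/1.04·[0.4833·15.4531 + 0.5167·44.1406] = 29.1106; exercise value = 32.1875 > continuation, so V_dd = 32.1875 (exercise)
Node u (S = 114.8): continuation = 1/1.04·[0.4833·0.0000 + 0.5167·7.6770] = 3.8139; exercise value = 0.0000 ≤ continuation, so V_u = 3.8139
Node d (S = 63.75): continuation = 1/1.04·[0.4833·7.6770 + 0.5167·32.1875] = 19.5584; exercise value = 16.2500 ≤ continuation, so V_d = 19.5584
Node 0 (S = 85): continuation = 1/1.04·[0.4833·3.8139 + 0.5167·19.5584] = 11.4890; exercise value = 0.0000 ≤ continuation, so V_0 = 11.4890

11.49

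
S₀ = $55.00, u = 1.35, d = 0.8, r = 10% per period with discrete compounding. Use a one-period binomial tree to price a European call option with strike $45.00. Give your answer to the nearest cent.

Risk-neutral probability p = (1 + 0.1 − 0.8)/(1.35 − 0.8) = 0.3000/0.5500 = 0.5455
Terminal stock prices: S_u = 74.25, S_d = 44
Terminal payoffs (S − K): max(29.25, 0) = 29.25, max(-1, 0) = 0
Node 0 (S = 55): V_0 = 1/1.1·[0.5455·29.2500 + 0.4545·0.0000] = 14.5041

$14.50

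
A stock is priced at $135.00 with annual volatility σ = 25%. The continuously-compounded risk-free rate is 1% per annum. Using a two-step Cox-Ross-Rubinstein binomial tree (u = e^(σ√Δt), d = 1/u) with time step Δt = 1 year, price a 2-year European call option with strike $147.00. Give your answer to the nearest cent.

$15.52

CRR parameters: u = e^(σ√Δt) = e^(0.25·√1) = 1.2840, d = 1/u = 0.7788
Per-period rate: rΔt = 0.01·1 = 0.01, so R = e^0.01 = 1.0101
Risk-neutral probability p = (e^0.01 − 0.7788)/(1.2840 − 0.7788) = 0.2312/0.5052 = 0.4577
Terminal stock prices: S_uu = 222.6, S_ud = 135, S_dd = 81.88
Terminal payoffs (S − K): max(75.58, 0) = 75.58, max(-12, 0) = 0, max(-65.12, 0) = 0
Node u (S = 173.3): V_u = e^(−0.01)·[0.4577·75.5774 + 0.5423·0.0000] = 34.2488
Node d (S = 105.1): V_d = e^(−0.01)·[0.4577·0.0000 + 0.5423·0.0000] = 0.0000
Node 0 (S = 135): V_0 = e^(−0.01)·[0.4577·34.2488 + 0.5423·0.0000] = 15.5202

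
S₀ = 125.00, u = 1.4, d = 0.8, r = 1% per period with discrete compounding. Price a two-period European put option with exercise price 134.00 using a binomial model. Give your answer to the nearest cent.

22.37

Risk-neutral probability p = (1 + 0.01 − 0.8)/(1.4 − 0.8) = 0.2100/0.6000 = 0.3500
Terminal stock prices: S_uu = 245, S_ud = 140, S_dd = 80
Terminal payoffs (K − S): max(-111, 0) = 0, max(-6, 0) = 0, max(54, 0) = 54
Node u (S = 175): V_u = 1/1.01·[0.3500·0.0000 + 0.6500·0.0000] = 0.0000
Node d (S = 100): V_d = 1/1.01·[0.3500·0.0000 + 0.6500·54.0000] = 34.7525
Node 0 (S = 125): V_0 = 1/1.01·[0.3500·0.0000 + 0.6500·34.7525] = 22.3655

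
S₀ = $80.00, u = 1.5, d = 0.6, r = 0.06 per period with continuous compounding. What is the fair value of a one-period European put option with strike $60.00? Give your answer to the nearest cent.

Risk-neutral probability p = (e^0.06 − 0.6)/(1.5 − 0.6) = 0.4618/0.9000 = 0.5132
Terminal stock prices: S_u = 120, S_d = 48
Terminal payoffs (K − S): max(-60, 0) = 0, max(12, 0) = 12
Node 0 (S = 80): V_0 = e^(−0.06)·[0.5132·0.0000 + 0.4868·12.0000] = 5.5020

$5.50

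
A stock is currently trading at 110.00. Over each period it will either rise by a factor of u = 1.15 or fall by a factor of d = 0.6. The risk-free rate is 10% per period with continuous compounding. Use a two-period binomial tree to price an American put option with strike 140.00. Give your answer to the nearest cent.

30.00

Risk-neutral probability p = (e^0.1 − 0.6)/(1.15 − 0.6) = 0.5052/0.5500 = 0.9185
Terminal stock prices: S_uu = 145.5, S_ud = 75.9, S_dd = 39.6
Terminal payoffs (K − S): max(-5.475, 0) = 0, max(64.1, 0) = 64.1, max(100.4, 0) = 100.4
Node u (S = 126.5): continuation = e^(−0.1)·[0.9185·0.0000 + 0.0815·64.1000] = 4.7274; exercise value = 13.5000 > continuation, so V_u = 13.5000 (exercise)
Node d (S = 66): continuation = e^(−0.1)·[0.9185·64.1000 + 0.0815·100.4000] = 60.6772; exercise value = 74.0000 > continuation, so V_d = 74.0000 (exercise)
Node 0 (S = 110): continuation = e^(−0.1)·[0.9185·13.5000 + 0.0815·74.0000] = 16.6772; exercise value = 30.0000 > continuation, so V_0 = 30.0000 (exercise)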